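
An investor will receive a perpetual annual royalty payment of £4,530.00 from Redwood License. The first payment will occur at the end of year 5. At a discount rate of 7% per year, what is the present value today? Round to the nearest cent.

£49370.22

Value at end of year 4: C / r = £4,530.00 / 0.07 = £64,714.2857
Discount to today: PV = £64,714.2857 / (1 + 0.07)^4 = £64,714.2857 / 1.310796 = £49,370.22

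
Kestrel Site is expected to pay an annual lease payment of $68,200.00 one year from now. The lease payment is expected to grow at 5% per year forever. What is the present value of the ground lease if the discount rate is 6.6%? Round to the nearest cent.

$4262500.00

Growing perpetuity: P = D₁ / (r − g) = $68,200.0000 / (0.066 − 0.05) = $4,262,500.00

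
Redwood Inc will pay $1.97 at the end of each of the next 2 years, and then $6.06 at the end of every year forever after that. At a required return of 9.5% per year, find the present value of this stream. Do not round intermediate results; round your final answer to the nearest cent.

PV of 2-year annuity: $1.97 × [1 − (1+0.095)^−2] / 0.095 = 3.44209
Perpetuity value at year 2: $6.06 / 0.095 = 63.78947
PV of perpetuity: 63.78947 / (1+0.095)^2 = 53.20112
Total PV = 3.44209 + 53.20112 = 56.64321

$56.64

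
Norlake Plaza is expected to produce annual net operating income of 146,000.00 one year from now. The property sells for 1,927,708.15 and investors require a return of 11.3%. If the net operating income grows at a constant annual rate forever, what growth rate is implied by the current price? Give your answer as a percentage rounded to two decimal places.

3.73%

P = D₁/(r−g) ⇒ g = r − D₁/P = 0.113 − 146,000.00/1,927,708.15 = 0.037262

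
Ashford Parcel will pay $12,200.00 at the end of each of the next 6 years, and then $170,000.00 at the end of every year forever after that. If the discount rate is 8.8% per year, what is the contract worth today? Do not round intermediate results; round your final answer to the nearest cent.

$1219699.24

PV of 6-year annuity: $12,200.00 × [1 − (1+0.088)^−6] / 0.088 = 55056.09044
Perpetuity value at year 6: $170,000.00 / 0.088 = 1931818.18182
PV of perpetuity: 1931818.18182 / (1+0.088)^6 = 1164643.15103
Total PV = 55056.09044 + 1164643.15103 = 1219699.24148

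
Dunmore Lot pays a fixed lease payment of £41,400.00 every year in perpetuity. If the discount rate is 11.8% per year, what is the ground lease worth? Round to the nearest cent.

£350847.46

Level perpetuity: PV = C / r = £41,400.00 / 0.118 = £350,847.46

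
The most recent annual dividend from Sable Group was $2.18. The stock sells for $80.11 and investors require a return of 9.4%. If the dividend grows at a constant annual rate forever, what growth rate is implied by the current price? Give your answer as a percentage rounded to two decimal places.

6.50%

P = D₀(1+g)/(r−g) ⇒ P(r−g) = D₀(1+g) ⇒ g(P+D₀) = P·r − D₀
g = (P·r − D₀)/(P + D₀) = ($80.11×0.094 − $2.18) / ($80.11 + $2.18) = 0.065018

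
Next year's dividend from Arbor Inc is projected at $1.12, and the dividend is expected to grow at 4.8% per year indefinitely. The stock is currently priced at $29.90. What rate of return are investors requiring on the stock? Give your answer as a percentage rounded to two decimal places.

P = D₁/(r − g) ⇒ r = D₁/P + g = $1.1200/$29.90 + 0.048 = 0.037458 + 0.048 = 0.085458

8.55%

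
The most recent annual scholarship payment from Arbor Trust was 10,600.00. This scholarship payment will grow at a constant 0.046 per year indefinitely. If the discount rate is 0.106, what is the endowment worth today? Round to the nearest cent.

D₁ = D₀ × (1 + g) = 10,600.00 × 1.046 = 11,087.6000
Growing perpetuity: P = D₁ / (r − g) = 11,087.6000 / (0.106 − 0.046) = 184,793.33

184793.33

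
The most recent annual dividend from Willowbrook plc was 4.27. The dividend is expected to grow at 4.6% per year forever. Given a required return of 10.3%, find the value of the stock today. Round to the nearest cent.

D₁ = D₀ × (1 + g) = 4.27 × 1.046 = 4.4664
Growing perpetuity: P = D₁ / (r − g) = 4.4664 / (0.103 − 0.046) = 78.36

78.36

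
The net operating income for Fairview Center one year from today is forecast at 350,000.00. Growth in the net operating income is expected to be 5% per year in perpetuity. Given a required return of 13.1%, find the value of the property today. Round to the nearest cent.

4320987.65

Growing perpetuity: P = D₁ / (r − g) = 350,000.0000 / (0.131 − 0.05) = 4,320,987.65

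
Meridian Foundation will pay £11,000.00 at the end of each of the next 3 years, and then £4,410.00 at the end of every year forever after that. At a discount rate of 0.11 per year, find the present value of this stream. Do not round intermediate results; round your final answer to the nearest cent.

£56194.99

PV of 3-year annuity: £11,000.00 × [1 − (1+0.11)^−3] / 0.11 = 26880.86187
Perpetuity value at year 3: £4,410.00 / 0.11 = 40090.90909
PV of perpetuity: 40090.90909 / (1+0.11)^3 = 29314.12720
Total PV = 26880.86187 + 29314.12720 = 56194.98907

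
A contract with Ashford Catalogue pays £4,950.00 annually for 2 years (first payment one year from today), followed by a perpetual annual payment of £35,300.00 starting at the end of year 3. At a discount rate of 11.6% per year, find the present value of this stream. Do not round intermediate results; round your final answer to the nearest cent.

£252746.42

PV of 2-year annuity: £4,950.00 × [1 − (1+0.116)^−2] / 0.116 = 8409.93178
Perpetuity value at year 2: £35,300.00 / 0.116 = 304310.34483
PV of perpetuity: 304310.34483 / (1+0.116)^2 = 244336.48786
Total PV = 8409.93178 + 244336.48786 = 252746.41965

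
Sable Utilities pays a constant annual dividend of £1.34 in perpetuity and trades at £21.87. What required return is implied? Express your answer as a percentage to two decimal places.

6.13%

P = C/r ⇒ r = C/P = £1.34/£21.87 = 0.061271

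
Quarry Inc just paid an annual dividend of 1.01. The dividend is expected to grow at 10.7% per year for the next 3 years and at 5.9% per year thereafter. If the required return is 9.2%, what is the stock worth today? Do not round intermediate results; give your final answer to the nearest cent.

36.88

D_1 = 1.11807
D_2 = 1.23770
D_3 = 1.37014
Terminal value at year 3: TV = D_3×(1+g_2)/(r−g_2) = 1.45098/0.033 = 43.96897
P_0 = D_1/(1+r)^1 + D_2/(1+r)^2 + D_3/(1+r)^3 + TV/(1+r)^3
    = 1.02387 + 1.03794 + 1.05220 + 33.76590 = 36.87991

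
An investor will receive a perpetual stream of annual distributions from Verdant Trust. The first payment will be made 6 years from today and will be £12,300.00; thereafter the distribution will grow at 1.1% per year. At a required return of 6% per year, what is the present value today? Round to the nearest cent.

Value at end of year 5: C₁ / (r − g) = £12,300.00 / (0.06 − 0.011) = £251,020.4082
Discount to today: PV = £251,020.4082 / (1 + 0.06)^5 = £251,020.4082 / 1.338226 = £187,577.05

£187577.05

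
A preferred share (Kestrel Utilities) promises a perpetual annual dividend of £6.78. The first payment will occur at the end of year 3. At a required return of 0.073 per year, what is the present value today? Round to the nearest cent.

Value at end of year 2: C / r = £6.78 / 0.073 = £92.8767
Discount to today: PV = £92.8767 / (1 + 0.073)^2 = £92.8767 / 1.151329 = £80.67

£80.67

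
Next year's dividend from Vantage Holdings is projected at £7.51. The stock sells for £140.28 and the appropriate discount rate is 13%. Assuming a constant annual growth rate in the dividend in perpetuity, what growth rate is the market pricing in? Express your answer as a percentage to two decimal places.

7.65%

P = D₁/(r−g) ⇒ g = r − D₁/P = 0.13 − £7.51/£140.28 = 0.076464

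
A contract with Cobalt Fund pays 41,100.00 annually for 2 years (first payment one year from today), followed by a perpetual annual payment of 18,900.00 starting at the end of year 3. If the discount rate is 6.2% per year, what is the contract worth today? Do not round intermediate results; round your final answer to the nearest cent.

345426.24

PV of 2-year annuity: 41,100.00 × [1 − (1+0.062)^−2] / 0.062 = 75141.77493
Perpetuity value at year 2: 18,900.00 / 0.062 = 304838.70968
PV of perpetuity: 304838.70968 / (1+0.062)^2 = 270284.46281
Total PV = 75141.77493 + 270284.46281 = 345426.23774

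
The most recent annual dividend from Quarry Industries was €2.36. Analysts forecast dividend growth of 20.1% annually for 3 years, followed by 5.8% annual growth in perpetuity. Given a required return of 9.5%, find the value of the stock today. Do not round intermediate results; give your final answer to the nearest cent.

€97.58

D_1 = 2.83436
D_2 = 3.40407
D_3 = 4.08828
Terminal value at year 3: TV = D_3×(1+g_2)/(r−g_2) = 4.32540/0.037 = 116.90281
P_0 = D_1/(1+r)^1 + D_2/(1+r)^2 + D_3/(1+r)^3 + TV/(1+r)^3
    = 2.58846 + 2.83903 + 3.11386 + 89.03948 = 97.58082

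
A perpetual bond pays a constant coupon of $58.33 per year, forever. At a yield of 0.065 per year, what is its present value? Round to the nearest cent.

$897.38

Level perpetuity: PV = C / r = $58.33 / 0.065 = $897.38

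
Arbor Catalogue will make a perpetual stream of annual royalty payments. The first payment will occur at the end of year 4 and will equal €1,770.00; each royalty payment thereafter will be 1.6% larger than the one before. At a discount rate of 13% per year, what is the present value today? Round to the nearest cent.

Value at end of year 3: C₁ / (r − g) = €1,770.00 / (0.13 − 0.016) = €15,526.3158
Discount to today: PV = €15,526.3158 / (1 + 0.13)^3 = €15,526.3158 / 1.442897 = €10,760.52

€10760.52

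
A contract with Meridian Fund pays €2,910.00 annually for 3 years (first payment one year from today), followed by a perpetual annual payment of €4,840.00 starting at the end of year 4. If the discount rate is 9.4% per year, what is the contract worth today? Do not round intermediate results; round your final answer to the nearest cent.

€46638.58

PV of 3-year annuity: €2,910.00 × [1 − (1+0.094)^−3] / 0.094 = 7313.87044
Perpetuity value at year 3: €4,840.00 / 0.094 = 51489.36170
PV of perpetuity: 51489.36170 / (1+0.094)^3 = 39324.71122
Total PV = 7313.87044 + 39324.71122 = 46638.58165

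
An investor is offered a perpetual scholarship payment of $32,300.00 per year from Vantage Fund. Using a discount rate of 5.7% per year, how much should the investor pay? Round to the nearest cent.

Level perpetuity: PV = C / r = $32,300.00 / 0.057 = $566,666.67

$566666.67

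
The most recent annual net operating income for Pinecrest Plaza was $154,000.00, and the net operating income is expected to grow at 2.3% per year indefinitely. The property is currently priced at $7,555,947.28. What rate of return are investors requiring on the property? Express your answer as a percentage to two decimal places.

D₁ = $154,000.00 × 1.023 = $157,542.0000
P = D₁/(r − g) ⇒ r = D₁/P + g = $157,542.0000/$7,555,947.28 + 0.023 = 0.020850 + 0.023 = 0.043850

4.39%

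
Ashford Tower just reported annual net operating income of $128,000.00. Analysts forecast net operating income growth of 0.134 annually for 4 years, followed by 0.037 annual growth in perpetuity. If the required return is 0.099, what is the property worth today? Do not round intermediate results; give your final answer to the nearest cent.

D_1 = 145152.00000
D_2 = 164602.36800
D_3 = 186659.08531
D_4 = 211671.40274
Terminal value at year 4: TV = D_4×(1+g_2)/(r−g_2) = 219503.24465/0.062 = 3540374.91363
P_0 = D_1/(1+r)^1 + D_2/(1+r)^2 + D_3/(1+r)^3 + D_4/(1+r)^4 + TV/(1+r)^4
    = 132076.43312 + 136282.68895 + 140622.90198 + 145101.33835 + 2426936.90104 = 2981020.26343

$2981020.26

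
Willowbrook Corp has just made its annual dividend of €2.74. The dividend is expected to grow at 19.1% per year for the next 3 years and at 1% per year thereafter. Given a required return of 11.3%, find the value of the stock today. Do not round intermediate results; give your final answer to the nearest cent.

D_1 = 3.26334
D_2 = 3.88664
D_3 = 4.62899
Terminal value at year 3: TV = D_3×(1+g_2)/(r−g_2) = 4.67528/0.103 = 45.39103
P_0 = D_1/(1+r)^1 + D_2/(1+r)^2 + D_3/(1+r)^3 + TV/(1+r)^3
    = 2.93202 + 3.13750 + 3.35738 + 32.92187 = 42.34877

€42.35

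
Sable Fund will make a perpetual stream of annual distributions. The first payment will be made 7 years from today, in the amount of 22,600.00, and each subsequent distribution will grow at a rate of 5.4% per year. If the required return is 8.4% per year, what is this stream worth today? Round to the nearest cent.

Value at end of year 6: C₁ / (r − g) = 22,600.00 / (0.084 − 0.054) = 753,333.3333
Discount to today: PV = 753,333.3333 / (1 + 0.084)^6 = 753,333.3333 / 1.622466 = 464,313.69

464313.69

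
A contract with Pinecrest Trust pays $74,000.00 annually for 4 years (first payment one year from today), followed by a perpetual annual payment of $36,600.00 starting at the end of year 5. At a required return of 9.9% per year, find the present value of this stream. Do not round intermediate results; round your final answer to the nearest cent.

PV of 4-year annuity: $74,000.00 × [1 − (1+0.099)^−4] / 0.099 = 235078.71838
Perpetuity value at year 4: $36,600.00 / 0.099 = 369696.96970
PV of perpetuity: 369696.96970 / (1+0.099)^4 = 253428.30628
Total PV = 235078.71838 + 253428.30628 = 488507.02466

$488507.02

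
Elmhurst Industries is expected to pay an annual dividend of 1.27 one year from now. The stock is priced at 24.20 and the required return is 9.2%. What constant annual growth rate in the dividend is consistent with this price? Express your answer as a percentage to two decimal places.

P = D₁/(r−g) ⇒ g = r − D₁/P = 0.092 − 1.27/24.20 = 0.039521

3.95%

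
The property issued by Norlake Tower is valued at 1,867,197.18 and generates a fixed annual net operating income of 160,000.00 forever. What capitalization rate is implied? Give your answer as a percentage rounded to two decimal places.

P = C/r ⇒ r = C/P = 160,000.00/1,867,197.18 = 0.085690

8.57%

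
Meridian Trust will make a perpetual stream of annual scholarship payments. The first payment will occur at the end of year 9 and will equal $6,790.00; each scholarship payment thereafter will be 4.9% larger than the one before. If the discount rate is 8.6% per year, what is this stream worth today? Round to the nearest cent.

Value at end of year 8: C₁ / (r − g) = $6,790.00 / (0.086 − 0.049) = $183,513.5135
Discount to today: PV = $183,513.5135 / (1 + 0.086)^8 = $183,513.5135 / 1.934811 = $94,848.28

$94848.28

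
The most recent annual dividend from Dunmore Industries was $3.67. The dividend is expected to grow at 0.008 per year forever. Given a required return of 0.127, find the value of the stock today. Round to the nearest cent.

$31.09

D₁ = D₀ × (1 + g) = $3.67 × 1.008 = $3.6994
Growing perpetuity: P = D₁ / (r − g) = $3.6994 / (0.127 − 0.008) = $31.09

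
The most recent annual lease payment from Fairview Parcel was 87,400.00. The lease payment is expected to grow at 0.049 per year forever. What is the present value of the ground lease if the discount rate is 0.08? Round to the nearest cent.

D₁ = D₀ × (1 + g) = 87,400.00 × 1.049 = 91,682.6000
Growing perpetuity: P = D₁ / (r − g) = 91,682.6000 / (0.08 − 0.049) = 2,957,503.23

2957503.23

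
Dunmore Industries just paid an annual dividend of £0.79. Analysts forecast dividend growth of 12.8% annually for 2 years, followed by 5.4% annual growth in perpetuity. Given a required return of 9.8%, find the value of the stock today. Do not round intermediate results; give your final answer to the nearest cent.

£21.62

D_1 = 0.89112
D_2 = 1.00518
Terminal value at year 2: TV = D_2×(1+g_2)/(r−g_2) = 1.05946/0.044 = 24.07871
P_0 = D_1/(1+r)^1 + D_2/(1+r)^2 + TV/(1+r)^2
    = 0.81158 + 0.83376 + 19.97232 = 21.61767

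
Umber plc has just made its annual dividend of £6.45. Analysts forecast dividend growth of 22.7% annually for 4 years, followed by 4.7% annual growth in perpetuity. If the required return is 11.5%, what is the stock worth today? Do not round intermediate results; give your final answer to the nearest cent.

£178.60

D_1 = 7.91415
D_2 = 9.71066
D_3 = 11.91498
D_4 = 14.61968
Terminal value at year 4: TV = D_4×(1+g_2)/(r−g_2) = 15.30681/0.068 = 225.10012
P_0 = D_1/(1+r)^1 + D_2/(1+r)^2 + D_3/(1+r)^3 + D_4/(1+r)^4 + TV/(1+r)^4
    = 7.09789 + 7.81086 + 8.59545 + 9.45885 + 145.63852 = 178.60159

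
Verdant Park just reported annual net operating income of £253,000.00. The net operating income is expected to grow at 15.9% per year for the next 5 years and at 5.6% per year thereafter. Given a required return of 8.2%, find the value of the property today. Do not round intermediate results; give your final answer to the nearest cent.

£16052889.07

D_1 = 293227.00000
D_2 = 339850.09300
D_3 = 393886.25779
D_4 = 456514.17278
D_5 = 529099.92625
Terminal value at year 5: TV = D_5×(1+g_2)/(r−g_2) = 558729.52212/0.026 = 21489597.00447
P_0 = D_1/(1+r)^1 + D_2/(1+r)^2 + D_3/(1+r)^3 + D_4/(1+r)^4 + D_5/(1+r)^5 + TV/(1+r)^5
    = 271004.62107 + 290290.53218 + 310948.91571 + 333077.44299 + 356780.73606 + 14490786.81857 = 16052889.06659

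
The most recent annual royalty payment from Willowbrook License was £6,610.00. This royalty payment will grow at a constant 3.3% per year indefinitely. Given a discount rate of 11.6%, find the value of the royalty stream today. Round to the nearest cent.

D₁ = D₀ × (1 + g) = £6,610.00 × 1.033 = £6,828.1300
Growing perpetuity: P = D₁ / (r − g) = £6,828.1300 / (0.116 − 0.033) = £82,266.63

£82266.63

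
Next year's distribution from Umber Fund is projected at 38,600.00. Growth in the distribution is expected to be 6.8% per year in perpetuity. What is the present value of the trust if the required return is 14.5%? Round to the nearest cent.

Growing perpetuity: P = D₁ / (r − g) = 38,600.0000 / (0.145 − 0.068) = 501,298.70

501298.70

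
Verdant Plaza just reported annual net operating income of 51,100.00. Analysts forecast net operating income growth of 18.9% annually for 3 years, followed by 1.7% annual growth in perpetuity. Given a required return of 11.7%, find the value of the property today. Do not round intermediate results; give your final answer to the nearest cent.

800724.31

D_1 = 60757.90000
D_2 = 72241.14310
D_3 = 85894.71915
Terminal value at year 3: TV = D_3×(1+g_2)/(r−g_2) = 87354.92937/0.1 = 873549.29371
P_0 = D_1/(1+r)^1 + D_2/(1+r)^2 + D_3/(1+r)^3 + TV/(1+r)^3
    = 54393.82274 + 57899.95993 + 61632.09700 + 626798.42652 = 800724.30618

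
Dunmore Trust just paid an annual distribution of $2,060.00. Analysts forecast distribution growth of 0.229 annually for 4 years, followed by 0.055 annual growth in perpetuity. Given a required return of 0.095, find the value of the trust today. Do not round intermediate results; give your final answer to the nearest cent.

$97309.29

D_1 = 2531.74000
D_2 = 3111.50846
D_3 = 3824.04390
D_4 = 4699.74995
Terminal value at year 4: TV = D_4×(1+g_2)/(r−g_2) = 4958.23620/0.04 = 123955.90493
P_0 = D_1/(1+r)^1 + D_2/(1+r)^2 + D_3/(1+r)^3 + D_4/(1+r)^4 + TV/(1+r)^4
    = 2312.09132 + 2595.03218 + 2912.59776 + 3269.02525 + 86220.54099 = 97309.28751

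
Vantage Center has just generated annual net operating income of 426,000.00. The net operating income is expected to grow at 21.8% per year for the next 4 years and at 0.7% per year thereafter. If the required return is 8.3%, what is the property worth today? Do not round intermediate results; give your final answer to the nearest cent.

11335719.13

D_1 = 518868.00000
D_2 = 631981.22400
D_3 = 769753.13083
D_4 = 937559.31335
Terminal value at year 4: TV = D_4×(1+g_2)/(r−g_2) = 944122.22855/0.076 = 12422660.90193
P_0 = D_1/(1+r)^1 + D_2/(1+r)^2 + D_3/(1+r)^3 + D_4/(1+r)^4 + TV/(1+r)^4
    = 479102.49307 + 538824.41049 + 605990.88826 + 681529.91865 + 9030271.42209 = 11335719.13257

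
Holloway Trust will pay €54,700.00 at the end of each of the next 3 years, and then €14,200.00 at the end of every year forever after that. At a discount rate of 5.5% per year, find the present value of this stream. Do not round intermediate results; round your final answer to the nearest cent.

PV of 3-year annuity: €54,700.00 × [1 − (1+0.055)^−3] / 0.055 = 147576.95580
Perpetuity value at year 3: €14,200.00 / 0.055 = 258181.81818
PV of perpetuity: 258181.81818 / (1+0.055)^3 = 219871.16421
Total PV = 147576.95580 + 219871.16421 = 367448.12001

€367448.12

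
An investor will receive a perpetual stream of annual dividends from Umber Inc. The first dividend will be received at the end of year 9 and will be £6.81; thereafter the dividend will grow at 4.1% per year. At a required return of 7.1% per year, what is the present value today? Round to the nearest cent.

Value at end of year 8: C₁ / (r − g) = £6.81 / (0.071 − 0.041) = £227.0000
Discount to today: PV = £227.0000 / (1 + 0.071)^8 = £227.0000 / 1.731075 = £131.13

£131.13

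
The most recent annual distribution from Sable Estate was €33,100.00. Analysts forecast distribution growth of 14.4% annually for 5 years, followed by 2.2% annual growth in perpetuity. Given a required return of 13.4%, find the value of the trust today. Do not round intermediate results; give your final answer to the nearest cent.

D_1 = 37866.40000
D_2 = 43319.16160
D_3 = 49557.12087
D_4 = 56693.34628
D_5 = 64857.18814
Terminal value at year 5: TV = D_5×(1+g_2)/(r−g_2) = 66284.04628/0.112 = 591821.84177
P_0 = D_1/(1+r)^1 + D_2/(1+r)^2 + D_3/(1+r)^3 + D_4/(1+r)^4 + D_5/(1+r)^5 + TV/(1+r)^5
    = 33391.88713 + 33686.34821 + 33983.40596 + 34283.08326 + 34585.40321 + 315591.80433 = 485521.93210

€485521.93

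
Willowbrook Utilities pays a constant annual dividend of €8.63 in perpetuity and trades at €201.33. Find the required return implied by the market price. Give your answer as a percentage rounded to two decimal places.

P = C/r ⇒ r = C/P = €8.63/€201.33 = 0.042865

4.29%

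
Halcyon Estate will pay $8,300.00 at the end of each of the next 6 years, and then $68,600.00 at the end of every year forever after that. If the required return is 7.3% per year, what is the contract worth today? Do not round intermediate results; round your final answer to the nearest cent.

PV of 6-year annuity: $8,300.00 × [1 − (1+0.073)^−6] / 0.073 = 39198.52246
Perpetuity value at year 6: $68,600.00 / 0.073 = 939726.02740
PV of perpetuity: 939726.02740 / (1+0.073)^6 = 615747.87793
Total PV = 39198.52246 + 615747.87793 = 654946.40039

$654946.40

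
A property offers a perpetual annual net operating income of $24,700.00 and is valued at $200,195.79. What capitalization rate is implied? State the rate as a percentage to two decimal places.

12.34%

P = C/r ⇒ r = C/P = $24,700.00/$200,195.79 = 0.123379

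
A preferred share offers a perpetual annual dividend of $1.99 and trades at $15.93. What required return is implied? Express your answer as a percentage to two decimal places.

P = C/r ⇒ r = C/P = $1.99/$15.93 = 0.124922

12.49%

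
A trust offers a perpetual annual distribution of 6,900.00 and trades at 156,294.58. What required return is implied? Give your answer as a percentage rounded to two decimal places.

P = C/r ⇒ r = C/P = 6,900.00/156,294.58 = 0.044147

4.41%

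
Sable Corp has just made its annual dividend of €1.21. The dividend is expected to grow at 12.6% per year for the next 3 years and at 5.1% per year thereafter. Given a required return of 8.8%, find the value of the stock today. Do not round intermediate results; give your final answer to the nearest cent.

D_1 = 1.36246
D_2 = 1.53413
D_3 = 1.72743
Terminal value at year 3: TV = D_3×(1+g_2)/(r−g_2) = 1.81553/0.037 = 49.06836
P_0 = D_1/(1+r)^1 + D_2/(1+r)^2 + D_3/(1+r)^3 + TV/(1+r)^3
    = 1.25226 + 1.29600 + 1.34126 + 38.09911 = 41.98863

€41.99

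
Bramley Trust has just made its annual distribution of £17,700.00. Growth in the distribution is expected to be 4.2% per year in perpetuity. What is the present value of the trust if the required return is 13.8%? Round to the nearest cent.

£192118.75

D₁ = D₀ × (1 + g) = £17,700.00 × 1.042 = £18,443.4000
Growing perpetuity: P = D₁ / (r − g) = £18,443.4000 / (0.138 − 0.042) = £192,118.75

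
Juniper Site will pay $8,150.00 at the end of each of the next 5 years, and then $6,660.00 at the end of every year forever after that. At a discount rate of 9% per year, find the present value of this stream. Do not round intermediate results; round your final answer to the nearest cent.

$79795.58

PV of 5-year annuity: $8,150.00 × [1 − (1+0.09)^−5] / 0.09 = 31700.65780
Perpetuity value at year 5: $6,660.00 / 0.09 = 74000.00000
PV of perpetuity: 74000.00000 / (1+0.09)^5 = 48094.92259
Total PV = 31700.65780 + 48094.92259 = 79795.58038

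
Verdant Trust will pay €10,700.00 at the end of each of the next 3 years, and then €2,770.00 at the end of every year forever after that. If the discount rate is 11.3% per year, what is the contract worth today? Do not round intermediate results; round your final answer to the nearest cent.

€43791.27

PV of 3-year annuity: €10,700.00 × [1 − (1+0.113)^−3] / 0.113 = 26011.91730
Perpetuity value at year 3: €2,770.00 / 0.113 = 24513.27434
PV of perpetuity: 24513.27434 / (1+0.113)^3 = 17779.34808
Total PV = 26011.91730 + 17779.34808 = 43791.26538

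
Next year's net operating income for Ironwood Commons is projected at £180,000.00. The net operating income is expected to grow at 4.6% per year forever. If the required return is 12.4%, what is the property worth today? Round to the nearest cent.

£2307692.31

Growing perpetuity: P = D₁ / (r − g) = £180,000.0000 / (0.124 − 0.046) = £2,307,692.31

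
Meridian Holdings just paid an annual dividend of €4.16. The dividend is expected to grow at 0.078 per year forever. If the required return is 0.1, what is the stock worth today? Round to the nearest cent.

D₁ = D₀ × (1 + g) = €4.16 × 1.078 = €4.4845
Growing perpetuity: P = D₁ / (r − g) = €4.4845 / (0.1 − 0.078) = €203.84

€203.84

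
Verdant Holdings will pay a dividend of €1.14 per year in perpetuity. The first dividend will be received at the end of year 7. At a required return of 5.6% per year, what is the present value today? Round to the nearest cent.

Value at end of year 6: C / r = €1.14 / 0.056 = €20.3571
Discount to today: PV = €20.3571 / (1 + 0.056)^6 = €20.3571 / 1.386703 = €14.68

€14.68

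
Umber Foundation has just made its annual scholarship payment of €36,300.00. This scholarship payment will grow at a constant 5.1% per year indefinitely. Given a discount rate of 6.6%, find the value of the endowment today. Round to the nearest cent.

€2543420.00

D₁ = D₀ × (1 + g) = €36,300.00 × 1.051 = €38,151.3000
Growing perpetuity: P = D₁ / (r − g) = €38,151.3000 / (0.066 − 0.051) = €2,543,420.00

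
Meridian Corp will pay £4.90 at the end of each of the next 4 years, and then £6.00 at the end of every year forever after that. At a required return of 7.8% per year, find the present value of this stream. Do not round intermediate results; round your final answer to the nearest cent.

PV of 4-year annuity: £4.90 × [1 − (1+0.078)^−4] / 0.078 = 16.30193
Perpetuity value at year 4: £6.00 / 0.078 = 76.92308
PV of perpetuity: 76.92308 / (1+0.078)^4 = 56.96152
Total PV = 16.30193 + 56.96152 = 73.26346

£73.26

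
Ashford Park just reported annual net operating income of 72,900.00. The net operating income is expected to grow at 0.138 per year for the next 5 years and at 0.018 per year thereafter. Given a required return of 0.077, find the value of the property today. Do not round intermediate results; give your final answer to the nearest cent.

D_1 = 82960.20000
D_2 = 94408.70760
D_3 = 107437.10925
D_4 = 122263.43033
D_5 = 139135.78371
Terminal value at year 5: TV = D_5×(1+g_2)/(r−g_2) = 141640.22782/0.059 = 2400681.82740
P_0 = D_1/(1+r)^1 + D_2/(1+r)^2 + D_3/(1+r)^3 + D_4/(1+r)^4 + D_5/(1+r)^5 + TV/(1+r)^5
    = 77028.96936 + 81391.79864 + 86001.73338 + 90872.76934 + 96019.69500 + 1656746.60184 = 2088061.56756

2088061.57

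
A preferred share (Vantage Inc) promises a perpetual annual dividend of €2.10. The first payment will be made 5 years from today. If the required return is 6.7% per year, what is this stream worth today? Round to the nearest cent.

€24.18

Value at end of year 4: C / r = €2.10 / 0.067 = €31.3433
Discount to today: PV = €31.3433 / (1 + 0.067)^4 = €31.3433 / 1.296157 = €24.18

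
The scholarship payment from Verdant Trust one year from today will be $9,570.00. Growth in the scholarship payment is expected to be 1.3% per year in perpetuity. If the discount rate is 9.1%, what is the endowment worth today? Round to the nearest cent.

Growing perpetuity: P = D₁ / (r − g) = $9,570.0000 / (0.091 − 0.013) = $122,692.31

$122692.31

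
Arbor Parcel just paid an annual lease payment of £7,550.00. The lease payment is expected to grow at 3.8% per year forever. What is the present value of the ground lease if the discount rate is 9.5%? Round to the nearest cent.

£137489.47

D₁ = D₀ × (1 + g) = £7,550.00 × 1.038 = £7,836.9000
Growing perpetuity: P = D₁ / (r − g) = £7,836.9000 / (0.095 − 0.038) = £137,489.47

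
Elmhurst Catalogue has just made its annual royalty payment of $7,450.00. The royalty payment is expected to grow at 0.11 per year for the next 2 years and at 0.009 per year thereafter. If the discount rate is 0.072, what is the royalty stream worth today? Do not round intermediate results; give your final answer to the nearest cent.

$143628.93

D_1 = 8269.50000
D_2 = 9179.14500
Terminal value at year 2: TV = D_2×(1+g_2)/(r−g_2) = 9261.75730/0.063 = 147012.02071
P_0 = D_1/(1+r)^1 + D_2/(1+r)^2 + TV/(1+r)^2
    = 7714.08582 + 7987.53289 + 127927.31252 = 143628.93124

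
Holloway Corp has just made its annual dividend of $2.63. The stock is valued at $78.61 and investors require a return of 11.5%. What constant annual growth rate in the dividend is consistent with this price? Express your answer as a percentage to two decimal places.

7.89%

P = D₀(1+g)/(r−g) ⇒ P(r−g) = D₀(1+g) ⇒ g(P+D₀) = P·r − D₀
g = (P·r − D₀)/(P + D₀) = ($78.61×0.115 − $2.63) / ($78.61 + $2.63) = 0.078904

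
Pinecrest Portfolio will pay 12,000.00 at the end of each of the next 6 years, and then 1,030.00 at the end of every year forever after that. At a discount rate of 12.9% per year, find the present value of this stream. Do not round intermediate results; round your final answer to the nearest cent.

51960.01

PV of 6-year annuity: 12,000.00 × [1 − (1+0.129)^−6] / 0.129 = 48104.48285
Perpetuity value at year 6: 1,030.00 / 0.129 = 7984.49612
PV of perpetuity: 7984.49612 / (1+0.129)^6 = 3855.52801
Total PV = 48104.48285 + 3855.52801 = 51960.01087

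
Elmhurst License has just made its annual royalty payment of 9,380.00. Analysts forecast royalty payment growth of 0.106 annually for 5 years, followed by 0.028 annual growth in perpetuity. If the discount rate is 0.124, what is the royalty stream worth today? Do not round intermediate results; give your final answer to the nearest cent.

137349.32

D_1 = 10374.28000
D_2 = 11473.95368
D_3 = 12690.19277
D_4 = 14035.35320
D_5 = 15523.10064
Terminal value at year 5: TV = D_5×(1+g_2)/(r−g_2) = 15957.74746/0.096 = 166226.53606
P_0 = D_1/(1+r)^1 + D_2/(1+r)^2 + D_3/(1+r)^3 + D_4/(1+r)^4 + D_5/(1+r)^5 + TV/(1+r)^5
    = 9229.78648 + 9081.97851 + 8936.53757 + 8793.42576 + 8652.60577 + 92654.98683 = 137349.32092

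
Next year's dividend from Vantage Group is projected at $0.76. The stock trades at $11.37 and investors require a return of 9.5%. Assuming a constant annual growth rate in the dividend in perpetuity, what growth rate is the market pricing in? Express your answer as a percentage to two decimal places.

P = D₁/(r−g) ⇒ g = r − D₁/P = 0.095 − $0.76/$11.37 = 0.028157

2.82%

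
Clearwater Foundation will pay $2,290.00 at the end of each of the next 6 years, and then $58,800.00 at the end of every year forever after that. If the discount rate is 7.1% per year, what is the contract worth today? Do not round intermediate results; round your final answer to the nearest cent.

$559641.39

PV of 6-year annuity: $2,290.00 × [1 − (1+0.071)^−6] / 0.071 = 10881.76014
Perpetuity value at year 6: $58,800.00 / 0.071 = 828169.01408
PV of perpetuity: 828169.01408 / (1+0.071)^6 = 548759.62717
Total PV = 10881.76014 + 548759.62717 = 559641.38731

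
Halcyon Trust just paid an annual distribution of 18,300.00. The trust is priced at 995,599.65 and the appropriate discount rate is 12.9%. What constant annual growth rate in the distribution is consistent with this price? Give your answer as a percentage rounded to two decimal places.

P = D₀(1+g)/(r−g) ⇒ P(r−g) = D₀(1+g) ⇒ g(P+D₀) = P·r − D₀
g = (P·r − D₀)/(P + D₀) = (995,599.65×0.129 − 18,300.00) / (995,599.65 + 18,300.00) = 0.108623

10.86%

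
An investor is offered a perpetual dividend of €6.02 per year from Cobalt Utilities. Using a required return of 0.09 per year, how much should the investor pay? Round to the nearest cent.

Level perpetuity: PV = C / r = €6.02 / 0.09 = €66.89

€66.89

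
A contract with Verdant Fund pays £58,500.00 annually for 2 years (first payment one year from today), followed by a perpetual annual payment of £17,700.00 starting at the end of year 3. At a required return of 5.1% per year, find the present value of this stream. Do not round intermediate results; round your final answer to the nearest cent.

£422815.41

PV of 2-year annuity: £58,500.00 × [1 − (1+0.051)^−2] / 0.051 = 108621.57467
Perpetuity value at year 2: £17,700.00 / 0.051 = 347058.82353
PV of perpetuity: 347058.82353 / (1+0.051)^2 = 314193.83427
Total PV = 108621.57467 + 314193.83427 = 422815.40894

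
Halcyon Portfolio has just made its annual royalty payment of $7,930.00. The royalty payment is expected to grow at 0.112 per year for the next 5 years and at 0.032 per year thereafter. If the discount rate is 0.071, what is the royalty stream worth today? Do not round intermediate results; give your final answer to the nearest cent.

D_1 = 8818.16000
D_2 = 9805.79392
D_3 = 10904.04284
D_4 = 12125.29564
D_5 = 13483.32875
Terminal value at year 5: TV = D_5×(1+g_2)/(r−g_2) = 13914.79527/0.039 = 356789.62226
P_0 = D_1/(1+r)^1 + D_2/(1+r)^2 + D_3/(1+r)^3 + D_4/(1+r)^4 + D_5/(1+r)^5 + TV/(1+r)^5
    = 8233.57610 + 8548.77369 + 8876.03767 + 9215.82996 + 9568.63017 + 253200.67531 = 297643.52289

$297643.52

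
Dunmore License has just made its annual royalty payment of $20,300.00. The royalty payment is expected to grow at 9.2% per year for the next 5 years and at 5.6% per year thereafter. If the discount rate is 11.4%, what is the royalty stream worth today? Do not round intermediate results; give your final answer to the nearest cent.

D_1 = 22167.60000
D_2 = 24207.01920
D_3 = 26434.06497
D_4 = 28865.99894
D_5 = 31521.67085
Terminal value at year 5: TV = D_5×(1+g_2)/(r−g_2) = 33286.88441/0.058 = 573911.80023
P_0 = D_1/(1+r)^1 + D_2/(1+r)^2 + D_3/(1+r)^3 + D_4/(1+r)^4 + D_5/(1+r)^5 + TV/(1+r)^5
    = 19899.10233 + 19506.12186 + 19120.90222 + 18743.29014 + 18373.13540 + 334517.77556 = 430160.32751

$430160.33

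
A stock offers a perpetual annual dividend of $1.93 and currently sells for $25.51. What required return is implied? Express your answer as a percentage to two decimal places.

7.57%

P = C/r ⇒ r = C/P = $1.93/$25.51 = 0.075657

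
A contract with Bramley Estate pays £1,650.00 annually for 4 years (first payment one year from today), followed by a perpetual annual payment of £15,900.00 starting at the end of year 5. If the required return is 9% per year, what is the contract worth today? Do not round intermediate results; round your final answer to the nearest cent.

PV of 4-year annuity: £1,650.00 × [1 − (1+0.09)^−4] / 0.09 = 5345.53780
Perpetuity value at year 4: £15,900.00 / 0.09 = 176666.66667
PV of perpetuity: 176666.66667 / (1+0.09)^4 = 125155.12062
Total PV = 5345.53780 + 125155.12062 = 130500.65842

£130500.66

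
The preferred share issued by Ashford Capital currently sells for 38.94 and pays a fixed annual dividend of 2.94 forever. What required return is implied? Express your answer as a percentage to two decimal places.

P = C/r ⇒ r = C/P = 2.94/38.94 = 0.075501

7.55%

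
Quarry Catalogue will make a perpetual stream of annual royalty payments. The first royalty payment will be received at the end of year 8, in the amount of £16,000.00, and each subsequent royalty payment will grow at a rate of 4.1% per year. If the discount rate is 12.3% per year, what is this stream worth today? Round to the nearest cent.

£86625.92

Value at end of year 7: C₁ / (r − g) = £16,000.00 / (0.123 − 0.041) = £195,121.9512
Discount to today: PV = £195,121.9512 / (1 + 0.123)^7 = £195,121.9512 / 2.252466 = £86,625.92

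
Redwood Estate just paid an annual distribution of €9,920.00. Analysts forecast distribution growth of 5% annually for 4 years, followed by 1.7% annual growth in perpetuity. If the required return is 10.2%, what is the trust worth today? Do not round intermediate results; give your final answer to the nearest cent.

€133038.57

D_1 = 10416.00000
D_2 = 10936.80000
D_3 = 11483.64000
D_4 = 12057.82200
Terminal value at year 4: TV = D_4×(1+g_2)/(r−g_2) = 12262.80497/0.085 = 144268.29381
P_0 = D_1/(1+r)^1 + D_2/(1+r)^2 + D_3/(1+r)^3 + D_4/(1+r)^4 + TV/(1+r)^4
    = 9451.90563 + 9005.89919 + 8580.93843 + 8176.03026 + 97823.79740 = 133038.57091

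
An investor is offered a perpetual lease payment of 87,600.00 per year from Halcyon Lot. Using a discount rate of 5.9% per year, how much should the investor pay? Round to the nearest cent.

Level perpetuity: PV = C / r = 87,600.00 / 0.059 = 1,484,745.76

1484745.76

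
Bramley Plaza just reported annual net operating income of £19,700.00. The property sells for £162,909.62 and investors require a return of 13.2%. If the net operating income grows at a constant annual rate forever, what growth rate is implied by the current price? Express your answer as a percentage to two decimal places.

P = D₀(1+g)/(r−g) ⇒ P(r−g) = D₀(1+g) ⇒ g(P+D₀) = P·r − D₀
g = (P·r − D₀)/(P + D₀) = (£162,909.62×0.132 − £19,700.00) / (£162,909.62 + £19,700.00) = 0.009879

0.99%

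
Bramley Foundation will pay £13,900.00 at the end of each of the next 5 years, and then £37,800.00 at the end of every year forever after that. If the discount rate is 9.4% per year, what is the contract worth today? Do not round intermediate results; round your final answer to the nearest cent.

£310121.87

PV of 5-year annuity: £13,900.00 × [1 − (1+0.094)^−5] / 0.094 = 53509.64525
Perpetuity value at year 5: £37,800.00 / 0.094 = 402127.65957
PV of perpetuity: 402127.65957 / (1+0.094)^5 = 256612.22142
Total PV = 53509.64525 + 256612.22142 = 310121.86667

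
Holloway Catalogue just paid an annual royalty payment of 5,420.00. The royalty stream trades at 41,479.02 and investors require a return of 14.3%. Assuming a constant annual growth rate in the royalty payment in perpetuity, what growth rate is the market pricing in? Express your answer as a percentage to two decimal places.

P = D₀(1+g)/(r−g) ⇒ P(r−g) = D₀(1+g) ⇒ g(P+D₀) = P·r − D₀
g = (P·r − D₀)/(P + D₀) = (41,479.02×0.143 − 5,420.00) / (41,479.02 + 5,420.00) = 0.010906

1.09%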